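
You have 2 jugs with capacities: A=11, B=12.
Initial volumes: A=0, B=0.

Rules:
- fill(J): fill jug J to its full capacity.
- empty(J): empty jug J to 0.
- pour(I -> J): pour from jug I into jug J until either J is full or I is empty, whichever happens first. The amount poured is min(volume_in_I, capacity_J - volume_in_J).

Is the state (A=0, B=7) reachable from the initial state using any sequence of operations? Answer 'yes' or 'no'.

Answer: yes

Derivation:
BFS from (A=0, B=0):
  1. fill(A) -> (A=11 B=0)
  2. pour(A -> B) -> (A=0 B=11)
  3. fill(A) -> (A=11 B=11)
  4. pour(A -> B) -> (A=10 B=12)
  5. empty(B) -> (A=10 B=0)
  6. pour(A -> B) -> (A=0 B=10)
  7. fill(A) -> (A=11 B=10)
  8. pour(A -> B) -> (A=9 B=12)
  9. empty(B) -> (A=9 B=0)
  10. pour(A -> B) -> (A=0 B=9)
  11. fill(A) -> (A=11 B=9)
  12. pour(A -> B) -> (A=8 B=12)
  13. empty(B) -> (A=8 B=0)
  14. pour(A -> B) -> (A=0 B=8)
  15. fill(A) -> (A=11 B=8)
  16. pour(A -> B) -> (A=7 B=12)
  17. empty(B) -> (A=7 B=0)
  18. pour(A -> B) -> (A=0 B=7)
Target reached → yes.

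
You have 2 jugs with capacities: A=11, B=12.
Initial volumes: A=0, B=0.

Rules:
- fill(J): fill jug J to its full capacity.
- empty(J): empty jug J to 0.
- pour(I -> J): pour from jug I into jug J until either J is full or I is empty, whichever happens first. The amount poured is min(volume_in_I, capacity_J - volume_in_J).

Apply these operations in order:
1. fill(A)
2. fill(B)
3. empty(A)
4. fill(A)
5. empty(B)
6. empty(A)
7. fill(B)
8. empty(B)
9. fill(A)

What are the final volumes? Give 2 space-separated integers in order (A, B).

Step 1: fill(A) -> (A=11 B=0)
Step 2: fill(B) -> (A=11 B=12)
Step 3: empty(A) -> (A=0 B=12)
Step 4: fill(A) -> (A=11 B=12)
Step 5: empty(B) -> (A=11 B=0)
Step 6: empty(A) -> (A=0 B=0)
Step 7: fill(B) -> (A=0 B=12)
Step 8: empty(B) -> (A=0 B=0)
Step 9: fill(A) -> (A=11 B=0)

Answer: 11 0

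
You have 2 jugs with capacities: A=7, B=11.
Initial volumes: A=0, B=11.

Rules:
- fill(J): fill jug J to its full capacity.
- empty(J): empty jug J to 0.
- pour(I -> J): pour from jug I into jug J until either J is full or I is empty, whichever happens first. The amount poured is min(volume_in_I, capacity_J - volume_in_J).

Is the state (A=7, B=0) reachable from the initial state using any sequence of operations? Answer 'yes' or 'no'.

Answer: yes

Derivation:
BFS from (A=0, B=11):
  1. fill(A) -> (A=7 B=11)
  2. empty(B) -> (A=7 B=0)
Target reached → yes.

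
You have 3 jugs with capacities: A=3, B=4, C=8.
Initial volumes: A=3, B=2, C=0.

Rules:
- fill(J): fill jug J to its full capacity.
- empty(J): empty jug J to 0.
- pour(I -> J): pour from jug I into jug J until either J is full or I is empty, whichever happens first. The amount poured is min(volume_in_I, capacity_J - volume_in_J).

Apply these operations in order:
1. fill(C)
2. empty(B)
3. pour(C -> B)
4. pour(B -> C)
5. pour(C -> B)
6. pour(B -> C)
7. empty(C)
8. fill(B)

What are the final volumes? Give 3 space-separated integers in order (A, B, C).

Answer: 3 4 0

Derivation:
Step 1: fill(C) -> (A=3 B=2 C=8)
Step 2: empty(B) -> (A=3 B=0 C=8)
Step 3: pour(C -> B) -> (A=3 B=4 C=4)
Step 4: pour(B -> C) -> (A=3 B=0 C=8)
Step 5: pour(C -> B) -> (A=3 B=4 C=4)
Step 6: pour(B -> C) -> (A=3 B=0 C=8)
Step 7: empty(C) -> (A=3 B=0 C=0)
Step 8: fill(B) -> (A=3 B=4 C=0)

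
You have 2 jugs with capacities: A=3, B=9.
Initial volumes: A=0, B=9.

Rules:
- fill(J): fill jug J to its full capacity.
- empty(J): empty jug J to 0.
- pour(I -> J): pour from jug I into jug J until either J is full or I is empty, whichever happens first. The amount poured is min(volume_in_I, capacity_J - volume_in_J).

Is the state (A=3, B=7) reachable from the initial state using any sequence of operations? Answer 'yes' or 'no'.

Answer: no

Derivation:
BFS explored all 8 reachable states.
Reachable set includes: (0,0), (0,3), (0,6), (0,9), (3,0), (3,3), (3,6), (3,9)
Target (A=3, B=7) not in reachable set → no.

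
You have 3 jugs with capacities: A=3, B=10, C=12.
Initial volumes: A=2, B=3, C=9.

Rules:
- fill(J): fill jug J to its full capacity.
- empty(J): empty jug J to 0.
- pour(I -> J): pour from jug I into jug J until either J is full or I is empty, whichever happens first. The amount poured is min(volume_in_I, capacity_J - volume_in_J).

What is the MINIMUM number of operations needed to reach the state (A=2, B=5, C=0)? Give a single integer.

Answer: 4

Derivation:
BFS from (A=2, B=3, C=9). One shortest path:
  1. fill(C) -> (A=2 B=3 C=12)
  2. pour(C -> B) -> (A=2 B=10 C=5)
  3. empty(B) -> (A=2 B=0 C=5)
  4. pour(C -> B) -> (A=2 B=5 C=0)
Reached target in 4 moves.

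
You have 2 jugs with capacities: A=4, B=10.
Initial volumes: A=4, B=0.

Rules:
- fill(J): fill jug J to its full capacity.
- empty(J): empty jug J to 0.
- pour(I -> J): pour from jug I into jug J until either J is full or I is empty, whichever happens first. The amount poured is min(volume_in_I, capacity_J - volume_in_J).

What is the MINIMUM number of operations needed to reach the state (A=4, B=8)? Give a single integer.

BFS from (A=4, B=0). One shortest path:
  1. pour(A -> B) -> (A=0 B=4)
  2. fill(A) -> (A=4 B=4)
  3. pour(A -> B) -> (A=0 B=8)
  4. fill(A) -> (A=4 B=8)
Reached target in 4 moves.

Answer: 4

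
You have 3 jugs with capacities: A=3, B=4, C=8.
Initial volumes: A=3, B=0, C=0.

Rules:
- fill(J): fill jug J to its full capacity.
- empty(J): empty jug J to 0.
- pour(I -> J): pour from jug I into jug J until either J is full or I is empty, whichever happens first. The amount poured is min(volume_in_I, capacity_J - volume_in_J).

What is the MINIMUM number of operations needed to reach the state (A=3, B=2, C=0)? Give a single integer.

Answer: 6

Derivation:
BFS from (A=3, B=0, C=0). One shortest path:
  1. empty(A) -> (A=0 B=0 C=0)
  2. fill(C) -> (A=0 B=0 C=8)
  3. pour(C -> A) -> (A=3 B=0 C=5)
  4. empty(A) -> (A=0 B=0 C=5)
  5. pour(C -> A) -> (A=3 B=0 C=2)
  6. pour(C -> B) -> (A=3 B=2 C=0)
Reached target in 6 moves.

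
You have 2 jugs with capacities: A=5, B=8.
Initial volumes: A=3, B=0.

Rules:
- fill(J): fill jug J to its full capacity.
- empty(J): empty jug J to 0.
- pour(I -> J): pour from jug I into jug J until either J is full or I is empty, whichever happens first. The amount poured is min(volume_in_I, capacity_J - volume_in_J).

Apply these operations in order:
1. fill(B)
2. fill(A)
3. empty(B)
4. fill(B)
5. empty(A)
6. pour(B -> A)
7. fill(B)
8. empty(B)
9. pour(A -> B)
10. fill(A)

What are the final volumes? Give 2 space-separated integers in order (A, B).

Answer: 5 5

Derivation:
Step 1: fill(B) -> (A=3 B=8)
Step 2: fill(A) -> (A=5 B=8)
Step 3: empty(B) -> (A=5 B=0)
Step 4: fill(B) -> (A=5 B=8)
Step 5: empty(A) -> (A=0 B=8)
Step 6: pour(B -> A) -> (A=5 B=3)
Step 7: fill(B) -> (A=5 B=8)
Step 8: empty(B) -> (A=5 B=0)
Step 9: pour(A -> B) -> (A=0 B=5)
Step 10: fill(A) -> (A=5 B=5)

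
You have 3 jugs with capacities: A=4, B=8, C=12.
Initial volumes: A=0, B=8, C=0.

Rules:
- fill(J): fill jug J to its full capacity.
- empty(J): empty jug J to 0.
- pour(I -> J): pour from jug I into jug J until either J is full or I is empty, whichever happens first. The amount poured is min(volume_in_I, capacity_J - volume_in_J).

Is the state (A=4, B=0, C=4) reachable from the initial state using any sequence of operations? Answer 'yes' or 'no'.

BFS from (A=0, B=8, C=0):
  1. pour(B -> A) -> (A=4 B=4 C=0)
  2. pour(B -> C) -> (A=4 B=0 C=4)
Target reached → yes.

Answer: yes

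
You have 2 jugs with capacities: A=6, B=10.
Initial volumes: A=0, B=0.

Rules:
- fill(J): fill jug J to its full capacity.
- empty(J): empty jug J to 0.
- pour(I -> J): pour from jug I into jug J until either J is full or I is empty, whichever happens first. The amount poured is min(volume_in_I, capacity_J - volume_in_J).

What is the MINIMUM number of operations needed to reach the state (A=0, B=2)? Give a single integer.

BFS from (A=0, B=0). One shortest path:
  1. fill(A) -> (A=6 B=0)
  2. pour(A -> B) -> (A=0 B=6)
  3. fill(A) -> (A=6 B=6)
  4. pour(A -> B) -> (A=2 B=10)
  5. empty(B) -> (A=2 B=0)
  6. pour(A -> B) -> (A=0 B=2)
Reached target in 6 moves.

Answer: 6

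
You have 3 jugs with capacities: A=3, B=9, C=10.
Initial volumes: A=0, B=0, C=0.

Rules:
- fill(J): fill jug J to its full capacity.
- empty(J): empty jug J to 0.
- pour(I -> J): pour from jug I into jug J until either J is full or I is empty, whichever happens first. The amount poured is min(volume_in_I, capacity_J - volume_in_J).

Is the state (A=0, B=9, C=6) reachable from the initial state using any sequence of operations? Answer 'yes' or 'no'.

BFS from (A=0, B=0, C=0):
  1. fill(A) -> (A=3 B=0 C=0)
  2. fill(B) -> (A=3 B=9 C=0)
  3. pour(A -> C) -> (A=0 B=9 C=3)
  4. fill(A) -> (A=3 B=9 C=3)
  5. pour(A -> C) -> (A=0 B=9 C=6)
Target reached → yes.

Answer: yes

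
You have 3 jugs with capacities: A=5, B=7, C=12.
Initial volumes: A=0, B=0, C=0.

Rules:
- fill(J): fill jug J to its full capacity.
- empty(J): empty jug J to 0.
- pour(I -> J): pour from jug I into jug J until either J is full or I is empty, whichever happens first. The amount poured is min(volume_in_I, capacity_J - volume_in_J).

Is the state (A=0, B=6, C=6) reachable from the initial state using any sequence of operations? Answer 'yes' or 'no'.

BFS from (A=0, B=0, C=0):
  1. fill(C) -> (A=0 B=0 C=12)
  2. pour(C -> B) -> (A=0 B=7 C=5)
  3. pour(B -> A) -> (A=5 B=2 C=5)
  4. pour(A -> C) -> (A=0 B=2 C=10)
  5. pour(B -> A) -> (A=2 B=0 C=10)
  6. pour(C -> B) -> (A=2 B=7 C=3)
  7. pour(B -> A) -> (A=5 B=4 C=3)
  8. pour(A -> C) -> (A=0 B=4 C=8)
  9. pour(B -> A) -> (A=4 B=0 C=8)
  10. pour(C -> B) -> (A=4 B=7 C=1)
  11. pour(B -> A) -> (A=5 B=6 C=1)
  12. pour(A -> C) -> (A=0 B=6 C=6)
Target reached → yes.

Answer: yes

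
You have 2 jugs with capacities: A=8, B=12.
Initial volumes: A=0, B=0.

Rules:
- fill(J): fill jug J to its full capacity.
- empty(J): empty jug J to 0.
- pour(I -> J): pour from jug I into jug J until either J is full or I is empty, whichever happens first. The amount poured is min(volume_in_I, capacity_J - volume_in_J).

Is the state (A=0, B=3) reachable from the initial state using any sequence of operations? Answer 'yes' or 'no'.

Answer: no

Derivation:
BFS explored all 10 reachable states.
Reachable set includes: (0,0), (0,4), (0,8), (0,12), (4,0), (4,12), (8,0), (8,4), (8,8), (8,12)
Target (A=0, B=3) not in reachable set → no.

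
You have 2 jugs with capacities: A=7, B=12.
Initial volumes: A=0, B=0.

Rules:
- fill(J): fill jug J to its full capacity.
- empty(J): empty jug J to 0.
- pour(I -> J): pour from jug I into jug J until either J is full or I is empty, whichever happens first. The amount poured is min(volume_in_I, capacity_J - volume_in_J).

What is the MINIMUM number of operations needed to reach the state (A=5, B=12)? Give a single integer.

BFS from (A=0, B=0). One shortest path:
  1. fill(B) -> (A=0 B=12)
  2. pour(B -> A) -> (A=7 B=5)
  3. empty(A) -> (A=0 B=5)
  4. pour(B -> A) -> (A=5 B=0)
  5. fill(B) -> (A=5 B=12)
Reached target in 5 moves.

Answer: 5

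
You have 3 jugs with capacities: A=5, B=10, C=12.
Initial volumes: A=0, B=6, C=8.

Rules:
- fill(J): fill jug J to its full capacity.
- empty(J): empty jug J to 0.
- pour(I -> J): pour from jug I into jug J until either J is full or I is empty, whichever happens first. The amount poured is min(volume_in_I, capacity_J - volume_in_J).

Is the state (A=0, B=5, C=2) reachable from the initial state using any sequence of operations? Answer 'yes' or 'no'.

BFS from (A=0, B=6, C=8):
  1. fill(A) -> (A=5 B=6 C=8)
  2. pour(B -> C) -> (A=5 B=2 C=12)
  3. empty(C) -> (A=5 B=2 C=0)
  4. pour(B -> C) -> (A=5 B=0 C=2)
  5. pour(A -> B) -> (A=0 B=5 C=2)
Target reached → yes.

Answer: yes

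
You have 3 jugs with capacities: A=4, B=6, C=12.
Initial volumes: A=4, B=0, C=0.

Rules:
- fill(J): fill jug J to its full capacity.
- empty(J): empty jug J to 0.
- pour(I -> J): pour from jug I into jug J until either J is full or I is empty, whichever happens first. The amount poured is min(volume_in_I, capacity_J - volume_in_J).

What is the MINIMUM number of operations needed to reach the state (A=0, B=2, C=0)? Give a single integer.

BFS from (A=4, B=0, C=0). One shortest path:
  1. empty(A) -> (A=0 B=0 C=0)
  2. fill(B) -> (A=0 B=6 C=0)
  3. pour(B -> A) -> (A=4 B=2 C=0)
  4. empty(A) -> (A=0 B=2 C=0)
Reached target in 4 moves.

Answer: 4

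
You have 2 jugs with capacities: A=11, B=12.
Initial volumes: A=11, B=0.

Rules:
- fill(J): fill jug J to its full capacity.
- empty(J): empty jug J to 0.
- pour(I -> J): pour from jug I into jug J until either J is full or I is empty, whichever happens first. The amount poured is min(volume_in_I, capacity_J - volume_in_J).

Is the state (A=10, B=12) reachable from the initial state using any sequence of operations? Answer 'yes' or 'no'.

BFS from (A=11, B=0):
  1. pour(A -> B) -> (A=0 B=11)
  2. fill(A) -> (A=11 B=11)
  3. pour(A -> B) -> (A=10 B=12)
Target reached → yes.

Answer: yes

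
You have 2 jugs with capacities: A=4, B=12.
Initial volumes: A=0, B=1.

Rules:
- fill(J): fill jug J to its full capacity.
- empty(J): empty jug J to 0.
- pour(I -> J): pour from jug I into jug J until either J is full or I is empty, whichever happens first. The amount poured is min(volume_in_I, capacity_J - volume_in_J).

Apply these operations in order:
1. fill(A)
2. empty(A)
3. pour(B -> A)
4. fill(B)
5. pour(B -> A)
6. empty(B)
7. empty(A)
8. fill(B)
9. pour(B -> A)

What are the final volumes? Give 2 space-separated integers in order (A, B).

Step 1: fill(A) -> (A=4 B=1)
Step 2: empty(A) -> (A=0 B=1)
Step 3: pour(B -> A) -> (A=1 B=0)
Step 4: fill(B) -> (A=1 B=12)
Step 5: pour(B -> A) -> (A=4 B=9)
Step 6: empty(B) -> (A=4 B=0)
Step 7: empty(A) -> (A=0 B=0)
Step 8: fill(B) -> (A=0 B=12)
Step 9: pour(B -> A) -> (A=4 B=8)

Answer: 4 8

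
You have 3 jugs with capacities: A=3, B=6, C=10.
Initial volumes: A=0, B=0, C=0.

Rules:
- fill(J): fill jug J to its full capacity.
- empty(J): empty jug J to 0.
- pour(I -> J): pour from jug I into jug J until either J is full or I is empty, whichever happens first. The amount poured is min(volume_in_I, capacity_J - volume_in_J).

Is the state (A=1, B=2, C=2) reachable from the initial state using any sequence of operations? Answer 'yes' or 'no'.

BFS explored all 218 reachable states.
Reachable set includes: (0,0,0), (0,0,1), (0,0,2), (0,0,3), (0,0,4), (0,0,5), (0,0,6), (0,0,7), (0,0,8), (0,0,9), (0,0,10), (0,1,0) ...
Target (A=1, B=2, C=2) not in reachable set → no.

Answer: no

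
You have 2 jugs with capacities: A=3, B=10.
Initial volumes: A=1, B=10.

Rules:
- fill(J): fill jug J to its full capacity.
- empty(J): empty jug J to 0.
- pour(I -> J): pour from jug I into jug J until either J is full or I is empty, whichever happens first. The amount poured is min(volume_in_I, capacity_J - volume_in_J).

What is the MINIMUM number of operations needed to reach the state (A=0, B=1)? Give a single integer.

BFS from (A=1, B=10). One shortest path:
  1. empty(B) -> (A=1 B=0)
  2. pour(A -> B) -> (A=0 B=1)
Reached target in 2 moves.

Answer: 2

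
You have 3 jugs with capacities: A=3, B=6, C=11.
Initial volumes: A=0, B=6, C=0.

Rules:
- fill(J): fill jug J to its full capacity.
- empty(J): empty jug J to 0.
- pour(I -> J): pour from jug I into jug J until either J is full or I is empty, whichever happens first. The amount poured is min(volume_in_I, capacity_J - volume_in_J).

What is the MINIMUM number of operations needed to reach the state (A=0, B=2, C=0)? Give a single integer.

BFS from (A=0, B=6, C=0). One shortest path:
  1. empty(B) -> (A=0 B=0 C=0)
  2. fill(C) -> (A=0 B=0 C=11)
  3. pour(C -> A) -> (A=3 B=0 C=8)
  4. empty(A) -> (A=0 B=0 C=8)
  5. pour(C -> B) -> (A=0 B=6 C=2)
  6. empty(B) -> (A=0 B=0 C=2)
  7. pour(C -> B) -> (A=0 B=2 C=0)
Reached target in 7 moves.

Answer: 7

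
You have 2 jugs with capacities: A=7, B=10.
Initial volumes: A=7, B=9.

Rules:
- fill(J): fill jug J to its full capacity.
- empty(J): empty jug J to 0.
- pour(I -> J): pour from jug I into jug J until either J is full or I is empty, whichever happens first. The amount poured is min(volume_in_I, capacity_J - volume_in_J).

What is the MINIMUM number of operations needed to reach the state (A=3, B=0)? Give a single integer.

BFS from (A=7, B=9). One shortest path:
  1. empty(A) -> (A=0 B=9)
  2. fill(B) -> (A=0 B=10)
  3. pour(B -> A) -> (A=7 B=3)
  4. empty(A) -> (A=0 B=3)
  5. pour(B -> A) -> (A=3 B=0)
Reached target in 5 moves.

Answer: 5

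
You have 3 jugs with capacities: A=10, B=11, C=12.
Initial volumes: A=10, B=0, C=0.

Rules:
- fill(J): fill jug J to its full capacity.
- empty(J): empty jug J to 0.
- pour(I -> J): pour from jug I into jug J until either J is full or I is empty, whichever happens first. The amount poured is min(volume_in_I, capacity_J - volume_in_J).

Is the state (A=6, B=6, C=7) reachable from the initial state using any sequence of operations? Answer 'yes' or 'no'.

Answer: no

Derivation:
BFS explored all 726 reachable states.
Reachable set includes: (0,0,0), (0,0,1), (0,0,2), (0,0,3), (0,0,4), (0,0,5), (0,0,6), (0,0,7), (0,0,8), (0,0,9), (0,0,10), (0,0,11) ...
Target (A=6, B=6, C=7) not in reachable set → no.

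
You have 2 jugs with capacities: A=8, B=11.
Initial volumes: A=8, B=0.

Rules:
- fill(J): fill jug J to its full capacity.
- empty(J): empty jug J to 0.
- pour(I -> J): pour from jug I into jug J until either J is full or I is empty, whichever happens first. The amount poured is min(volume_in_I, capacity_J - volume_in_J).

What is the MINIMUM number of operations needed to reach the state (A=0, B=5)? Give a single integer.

Answer: 5

Derivation:
BFS from (A=8, B=0). One shortest path:
  1. pour(A -> B) -> (A=0 B=8)
  2. fill(A) -> (A=8 B=8)
  3. pour(A -> B) -> (A=5 B=11)
  4. empty(B) -> (A=5 B=0)
  5. pour(A -> B) -> (A=0 B=5)
Reached target in 5 moves.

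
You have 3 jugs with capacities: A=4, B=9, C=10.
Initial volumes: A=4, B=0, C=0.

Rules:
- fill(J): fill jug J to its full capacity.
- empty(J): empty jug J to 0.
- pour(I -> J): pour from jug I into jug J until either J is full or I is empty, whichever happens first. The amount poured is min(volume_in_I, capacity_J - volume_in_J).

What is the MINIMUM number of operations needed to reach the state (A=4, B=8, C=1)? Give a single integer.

Answer: 5

Derivation:
BFS from (A=4, B=0, C=0). One shortest path:
  1. fill(B) -> (A=4 B=9 C=0)
  2. pour(B -> C) -> (A=4 B=0 C=9)
  3. pour(A -> C) -> (A=3 B=0 C=10)
  4. pour(C -> B) -> (A=3 B=9 C=1)
  5. pour(B -> A) -> (A=4 B=8 C=1)
Reached target in 5 moves.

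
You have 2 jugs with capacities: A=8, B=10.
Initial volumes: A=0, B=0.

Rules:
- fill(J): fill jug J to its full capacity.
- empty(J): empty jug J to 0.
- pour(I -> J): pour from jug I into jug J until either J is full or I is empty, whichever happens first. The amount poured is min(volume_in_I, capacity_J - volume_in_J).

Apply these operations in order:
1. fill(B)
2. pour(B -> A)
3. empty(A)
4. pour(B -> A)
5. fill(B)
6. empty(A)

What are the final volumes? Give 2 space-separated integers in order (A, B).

Step 1: fill(B) -> (A=0 B=10)
Step 2: pour(B -> A) -> (A=8 B=2)
Step 3: empty(A) -> (A=0 B=2)
Step 4: pour(B -> A) -> (A=2 B=0)
Step 5: fill(B) -> (A=2 B=10)
Step 6: empty(A) -> (A=0 B=10)

Answer: 0 10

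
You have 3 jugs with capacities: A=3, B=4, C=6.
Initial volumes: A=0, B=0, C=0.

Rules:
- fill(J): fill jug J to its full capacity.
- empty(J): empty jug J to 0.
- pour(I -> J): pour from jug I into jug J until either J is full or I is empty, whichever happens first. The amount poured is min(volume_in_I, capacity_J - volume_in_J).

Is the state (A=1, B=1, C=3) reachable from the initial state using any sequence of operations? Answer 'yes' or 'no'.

BFS explored all 110 reachable states.
Reachable set includes: (0,0,0), (0,0,1), (0,0,2), (0,0,3), (0,0,4), (0,0,5), (0,0,6), (0,1,0), (0,1,1), (0,1,2), (0,1,3), (0,1,4) ...
Target (A=1, B=1, C=3) not in reachable set → no.

Answer: no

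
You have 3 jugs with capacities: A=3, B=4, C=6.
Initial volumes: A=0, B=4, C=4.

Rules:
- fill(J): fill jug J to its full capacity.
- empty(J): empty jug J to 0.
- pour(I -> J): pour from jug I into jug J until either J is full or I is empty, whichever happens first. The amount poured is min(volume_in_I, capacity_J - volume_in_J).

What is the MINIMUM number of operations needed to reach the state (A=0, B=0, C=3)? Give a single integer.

BFS from (A=0, B=4, C=4). One shortest path:
  1. fill(A) -> (A=3 B=4 C=4)
  2. empty(B) -> (A=3 B=0 C=4)
  3. empty(C) -> (A=3 B=0 C=0)
  4. pour(A -> C) -> (A=0 B=0 C=3)
Reached target in 4 moves.

Answer: 4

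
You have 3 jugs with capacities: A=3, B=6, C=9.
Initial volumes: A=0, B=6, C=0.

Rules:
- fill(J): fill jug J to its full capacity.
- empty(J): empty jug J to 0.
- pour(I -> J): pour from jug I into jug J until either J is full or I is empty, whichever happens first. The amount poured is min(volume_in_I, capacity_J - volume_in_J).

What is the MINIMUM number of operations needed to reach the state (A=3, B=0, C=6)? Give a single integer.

BFS from (A=0, B=6, C=0). One shortest path:
  1. fill(A) -> (A=3 B=6 C=0)
  2. pour(B -> C) -> (A=3 B=0 C=6)
Reached target in 2 moves.

Answer: 2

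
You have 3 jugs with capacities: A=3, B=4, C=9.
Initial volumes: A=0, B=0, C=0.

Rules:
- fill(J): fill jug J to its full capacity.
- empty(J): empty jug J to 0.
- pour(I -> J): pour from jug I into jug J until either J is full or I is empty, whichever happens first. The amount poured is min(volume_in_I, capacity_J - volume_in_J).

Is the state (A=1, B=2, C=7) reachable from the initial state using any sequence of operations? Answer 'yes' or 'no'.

BFS explored all 152 reachable states.
Reachable set includes: (0,0,0), (0,0,1), (0,0,2), (0,0,3), (0,0,4), (0,0,5), (0,0,6), (0,0,7), (0,0,8), (0,0,9), (0,1,0), (0,1,1) ...
Target (A=1, B=2, C=7) not in reachable set → no.

Answer: no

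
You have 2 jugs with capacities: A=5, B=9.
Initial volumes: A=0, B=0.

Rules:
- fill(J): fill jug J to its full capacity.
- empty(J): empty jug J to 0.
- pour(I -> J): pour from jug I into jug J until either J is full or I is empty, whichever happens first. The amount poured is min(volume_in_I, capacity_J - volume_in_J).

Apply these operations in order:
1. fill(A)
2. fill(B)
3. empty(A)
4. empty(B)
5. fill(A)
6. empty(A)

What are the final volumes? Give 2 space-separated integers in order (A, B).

Answer: 0 0

Derivation:
Step 1: fill(A) -> (A=5 B=0)
Step 2: fill(B) -> (A=5 B=9)
Step 3: empty(A) -> (A=0 B=9)
Step 4: empty(B) -> (A=0 B=0)
Step 5: fill(A) -> (A=5 B=0)
Step 6: empty(A) -> (A=0 B=0)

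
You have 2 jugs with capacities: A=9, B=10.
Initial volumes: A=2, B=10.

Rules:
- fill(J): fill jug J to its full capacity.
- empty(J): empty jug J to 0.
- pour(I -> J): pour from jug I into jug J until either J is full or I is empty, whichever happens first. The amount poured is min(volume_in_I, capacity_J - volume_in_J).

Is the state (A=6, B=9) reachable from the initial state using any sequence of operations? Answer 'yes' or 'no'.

BFS explored all 38 reachable states.
Reachable set includes: (0,0), (0,1), (0,2), (0,3), (0,4), (0,5), (0,6), (0,7), (0,8), (0,9), (0,10), (1,0) ...
Target (A=6, B=9) not in reachable set → no.

Answer: no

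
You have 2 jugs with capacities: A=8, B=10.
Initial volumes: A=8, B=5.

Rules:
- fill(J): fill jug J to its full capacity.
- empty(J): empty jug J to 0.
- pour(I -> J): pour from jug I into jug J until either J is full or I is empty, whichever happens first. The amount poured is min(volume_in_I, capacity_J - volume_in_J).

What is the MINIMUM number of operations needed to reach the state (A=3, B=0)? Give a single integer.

Answer: 2

Derivation:
BFS from (A=8, B=5). One shortest path:
  1. pour(A -> B) -> (A=3 B=10)
  2. empty(B) -> (A=3 B=0)
Reached target in 2 moves.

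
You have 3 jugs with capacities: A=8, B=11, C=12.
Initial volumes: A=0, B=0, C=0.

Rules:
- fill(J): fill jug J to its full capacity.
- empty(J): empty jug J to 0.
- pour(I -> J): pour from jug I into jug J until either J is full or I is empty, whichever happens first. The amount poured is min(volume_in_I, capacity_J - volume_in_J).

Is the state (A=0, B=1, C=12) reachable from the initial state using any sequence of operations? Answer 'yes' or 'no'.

BFS from (A=0, B=0, C=0):
  1. fill(C) -> (A=0 B=0 C=12)
  2. pour(C -> B) -> (A=0 B=11 C=1)
  3. empty(B) -> (A=0 B=0 C=1)
  4. pour(C -> B) -> (A=0 B=1 C=0)
  5. fill(C) -> (A=0 B=1 C=12)
Target reached → yes.

Answer: yes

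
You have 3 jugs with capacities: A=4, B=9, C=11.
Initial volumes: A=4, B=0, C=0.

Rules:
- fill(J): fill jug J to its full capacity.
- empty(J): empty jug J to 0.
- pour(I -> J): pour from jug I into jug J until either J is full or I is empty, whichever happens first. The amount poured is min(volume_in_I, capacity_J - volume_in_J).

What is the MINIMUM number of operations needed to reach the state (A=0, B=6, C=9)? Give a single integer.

BFS from (A=4, B=0, C=0). One shortest path:
  1. empty(A) -> (A=0 B=0 C=0)
  2. fill(C) -> (A=0 B=0 C=11)
  3. pour(C -> B) -> (A=0 B=9 C=2)
  4. pour(C -> A) -> (A=2 B=9 C=0)
  5. pour(B -> C) -> (A=2 B=0 C=9)
  6. pour(A -> B) -> (A=0 B=2 C=9)
  7. fill(A) -> (A=4 B=2 C=9)
  8. pour(A -> B) -> (A=0 B=6 C=9)
Reached target in 8 moves.

Answer: 8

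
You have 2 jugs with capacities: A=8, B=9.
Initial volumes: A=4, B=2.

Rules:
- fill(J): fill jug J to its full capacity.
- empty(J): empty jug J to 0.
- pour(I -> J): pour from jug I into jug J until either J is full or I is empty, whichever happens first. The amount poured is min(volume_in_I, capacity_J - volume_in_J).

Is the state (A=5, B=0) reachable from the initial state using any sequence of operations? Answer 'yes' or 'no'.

BFS from (A=4, B=2):
  1. fill(B) -> (A=4 B=9)
  2. pour(B -> A) -> (A=8 B=5)
  3. empty(A) -> (A=0 B=5)
  4. pour(B -> A) -> (A=5 B=0)
Target reached → yes.

Answer: yes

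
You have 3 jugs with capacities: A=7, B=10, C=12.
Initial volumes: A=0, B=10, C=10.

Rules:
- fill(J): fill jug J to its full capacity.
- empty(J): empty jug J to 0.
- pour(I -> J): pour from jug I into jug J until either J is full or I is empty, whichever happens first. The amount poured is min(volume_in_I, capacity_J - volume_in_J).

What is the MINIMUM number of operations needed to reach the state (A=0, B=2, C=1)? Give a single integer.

Answer: 8

Derivation:
BFS from (A=0, B=10, C=10). One shortest path:
  1. pour(B -> A) -> (A=7 B=3 C=10)
  2. empty(A) -> (A=0 B=3 C=10)
  3. pour(B -> A) -> (A=3 B=0 C=10)
  4. pour(A -> C) -> (A=1 B=0 C=12)
  5. pour(C -> B) -> (A=1 B=10 C=2)
  6. empty(B) -> (A=1 B=0 C=2)
  7. pour(C -> B) -> (A=1 B=2 C=0)
  8. pour(A -> C) -> (A=0 B=2 C=1)
Reached target in 8 moves.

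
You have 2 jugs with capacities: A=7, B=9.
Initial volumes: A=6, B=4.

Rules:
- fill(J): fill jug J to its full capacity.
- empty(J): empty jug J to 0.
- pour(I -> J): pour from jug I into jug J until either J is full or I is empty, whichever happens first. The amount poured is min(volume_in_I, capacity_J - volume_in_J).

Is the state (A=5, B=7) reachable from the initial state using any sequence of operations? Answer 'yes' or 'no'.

BFS explored all 33 reachable states.
Reachable set includes: (0,0), (0,1), (0,2), (0,3), (0,4), (0,5), (0,6), (0,7), (0,8), (0,9), (1,0), (1,9) ...
Target (A=5, B=7) not in reachable set → no.

Answer: no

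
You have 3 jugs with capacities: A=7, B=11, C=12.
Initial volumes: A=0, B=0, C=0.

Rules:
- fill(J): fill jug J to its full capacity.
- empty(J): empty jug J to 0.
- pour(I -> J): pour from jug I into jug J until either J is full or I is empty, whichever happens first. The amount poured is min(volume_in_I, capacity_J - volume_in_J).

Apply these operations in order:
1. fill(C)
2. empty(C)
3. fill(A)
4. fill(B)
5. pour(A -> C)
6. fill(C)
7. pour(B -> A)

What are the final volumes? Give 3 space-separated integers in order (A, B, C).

Answer: 7 4 12

Derivation:
Step 1: fill(C) -> (A=0 B=0 C=12)
Step 2: empty(C) -> (A=0 B=0 C=0)
Step 3: fill(A) -> (A=7 B=0 C=0)
Step 4: fill(B) -> (A=7 B=11 C=0)
Step 5: pour(A -> C) -> (A=0 B=11 C=7)
Step 6: fill(C) -> (A=0 B=11 C=12)
Step 7: pour(B -> A) -> (A=7 B=4 C=12)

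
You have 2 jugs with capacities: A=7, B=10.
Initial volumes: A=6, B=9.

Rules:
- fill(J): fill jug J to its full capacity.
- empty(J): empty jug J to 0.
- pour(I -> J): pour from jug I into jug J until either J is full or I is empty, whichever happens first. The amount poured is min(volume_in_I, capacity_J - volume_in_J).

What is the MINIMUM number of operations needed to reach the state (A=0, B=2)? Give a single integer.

Answer: 3

Derivation:
BFS from (A=6, B=9). One shortest path:
  1. empty(A) -> (A=0 B=9)
  2. pour(B -> A) -> (A=7 B=2)
  3. empty(A) -> (A=0 B=2)
Reached target in 3 moves.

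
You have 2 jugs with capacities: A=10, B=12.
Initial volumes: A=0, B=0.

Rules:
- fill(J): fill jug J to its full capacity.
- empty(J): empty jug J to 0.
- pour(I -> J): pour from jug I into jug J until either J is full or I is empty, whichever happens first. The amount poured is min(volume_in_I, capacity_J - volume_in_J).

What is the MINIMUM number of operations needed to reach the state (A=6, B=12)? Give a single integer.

Answer: 8

Derivation:
BFS from (A=0, B=0). One shortest path:
  1. fill(A) -> (A=10 B=0)
  2. pour(A -> B) -> (A=0 B=10)
  3. fill(A) -> (A=10 B=10)
  4. pour(A -> B) -> (A=8 B=12)
  5. empty(B) -> (A=8 B=0)
  6. pour(A -> B) -> (A=0 B=8)
  7. fill(A) -> (A=10 B=8)
  8. pour(A -> B) -> (A=6 B=12)
Reached target in 8 moves.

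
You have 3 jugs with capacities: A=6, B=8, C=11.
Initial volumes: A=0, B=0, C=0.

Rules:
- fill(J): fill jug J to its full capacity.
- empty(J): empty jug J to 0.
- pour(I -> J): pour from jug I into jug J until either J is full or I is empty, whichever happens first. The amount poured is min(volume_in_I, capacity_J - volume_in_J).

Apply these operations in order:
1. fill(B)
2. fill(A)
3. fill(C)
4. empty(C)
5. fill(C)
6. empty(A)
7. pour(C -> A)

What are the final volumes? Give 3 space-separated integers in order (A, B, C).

Answer: 6 8 5

Derivation:
Step 1: fill(B) -> (A=0 B=8 C=0)
Step 2: fill(A) -> (A=6 B=8 C=0)
Step 3: fill(C) -> (A=6 B=8 C=11)
Step 4: empty(C) -> (A=6 B=8 C=0)
Step 5: fill(C) -> (A=6 B=8 C=11)
Step 6: empty(A) -> (A=0 B=8 C=11)
Step 7: pour(C -> A) -> (A=6 B=8 C=5)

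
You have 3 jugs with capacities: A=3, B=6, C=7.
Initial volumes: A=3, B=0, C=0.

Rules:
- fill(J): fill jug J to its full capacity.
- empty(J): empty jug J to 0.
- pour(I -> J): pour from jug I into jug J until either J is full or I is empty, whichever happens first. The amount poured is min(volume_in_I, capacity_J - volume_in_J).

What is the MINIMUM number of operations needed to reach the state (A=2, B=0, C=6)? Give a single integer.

BFS from (A=3, B=0, C=0). One shortest path:
  1. fill(B) -> (A=3 B=6 C=0)
  2. pour(B -> C) -> (A=3 B=0 C=6)
  3. fill(B) -> (A=3 B=6 C=6)
  4. pour(A -> C) -> (A=2 B=6 C=7)
  5. empty(C) -> (A=2 B=6 C=0)
  6. pour(B -> C) -> (A=2 B=0 C=6)
Reached target in 6 moves.

Answer: 6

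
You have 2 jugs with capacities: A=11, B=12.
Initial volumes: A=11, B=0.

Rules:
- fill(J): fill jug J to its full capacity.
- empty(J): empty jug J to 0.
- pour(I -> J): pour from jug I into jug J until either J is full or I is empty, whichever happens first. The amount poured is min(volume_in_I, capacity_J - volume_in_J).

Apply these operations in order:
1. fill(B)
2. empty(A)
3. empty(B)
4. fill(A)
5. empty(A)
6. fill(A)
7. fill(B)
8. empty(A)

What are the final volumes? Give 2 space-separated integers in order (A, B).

Step 1: fill(B) -> (A=11 B=12)
Step 2: empty(A) -> (A=0 B=12)
Step 3: empty(B) -> (A=0 B=0)
Step 4: fill(A) -> (A=11 B=0)
Step 5: empty(A) -> (A=0 B=0)
Step 6: fill(A) -> (A=11 B=0)
Step 7: fill(B) -> (A=11 B=12)
Step 8: empty(A) -> (A=0 B=12)

Answer: 0 12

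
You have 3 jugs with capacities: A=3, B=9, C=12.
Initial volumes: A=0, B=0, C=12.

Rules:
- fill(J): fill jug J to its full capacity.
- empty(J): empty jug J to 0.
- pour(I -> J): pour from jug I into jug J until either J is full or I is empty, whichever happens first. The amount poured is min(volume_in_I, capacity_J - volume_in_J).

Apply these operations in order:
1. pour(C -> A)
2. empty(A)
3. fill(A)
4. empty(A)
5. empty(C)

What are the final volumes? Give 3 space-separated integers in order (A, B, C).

Step 1: pour(C -> A) -> (A=3 B=0 C=9)
Step 2: empty(A) -> (A=0 B=0 C=9)
Step 3: fill(A) -> (A=3 B=0 C=9)
Step 4: empty(A) -> (A=0 B=0 C=9)
Step 5: empty(C) -> (A=0 B=0 C=0)

Answer: 0 0 0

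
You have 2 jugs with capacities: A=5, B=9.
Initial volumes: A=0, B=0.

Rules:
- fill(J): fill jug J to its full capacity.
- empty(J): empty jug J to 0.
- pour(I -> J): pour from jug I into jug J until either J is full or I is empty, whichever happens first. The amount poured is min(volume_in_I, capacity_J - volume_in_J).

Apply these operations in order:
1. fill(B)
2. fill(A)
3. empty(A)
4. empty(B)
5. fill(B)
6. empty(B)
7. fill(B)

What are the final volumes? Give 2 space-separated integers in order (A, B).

Answer: 0 9

Derivation:
Step 1: fill(B) -> (A=0 B=9)
Step 2: fill(A) -> (A=5 B=9)
Step 3: empty(A) -> (A=0 B=9)
Step 4: empty(B) -> (A=0 B=0)
Step 5: fill(B) -> (A=0 B=9)
Step 6: empty(B) -> (A=0 B=0)
Step 7: fill(B) -> (A=0 B=9)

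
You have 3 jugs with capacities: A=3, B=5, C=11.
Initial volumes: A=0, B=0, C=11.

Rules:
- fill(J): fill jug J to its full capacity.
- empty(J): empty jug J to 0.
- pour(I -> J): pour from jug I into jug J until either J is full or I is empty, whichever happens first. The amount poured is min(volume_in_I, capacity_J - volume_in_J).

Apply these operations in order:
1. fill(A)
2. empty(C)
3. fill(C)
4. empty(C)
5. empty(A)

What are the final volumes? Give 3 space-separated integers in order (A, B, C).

Answer: 0 0 0

Derivation:
Step 1: fill(A) -> (A=3 B=0 C=11)
Step 2: empty(C) -> (A=3 B=0 C=0)
Step 3: fill(C) -> (A=3 B=0 C=11)
Step 4: empty(C) -> (A=3 B=0 C=0)
Step 5: empty(A) -> (A=0 B=0 C=0)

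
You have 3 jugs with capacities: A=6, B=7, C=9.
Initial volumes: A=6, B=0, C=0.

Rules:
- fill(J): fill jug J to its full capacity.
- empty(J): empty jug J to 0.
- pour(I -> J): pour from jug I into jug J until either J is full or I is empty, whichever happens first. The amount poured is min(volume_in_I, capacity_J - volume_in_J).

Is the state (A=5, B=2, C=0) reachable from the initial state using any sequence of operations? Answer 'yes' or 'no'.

Answer: yes

Derivation:
BFS from (A=6, B=0, C=0):
  1. fill(B) -> (A=6 B=7 C=0)
  2. pour(B -> C) -> (A=6 B=0 C=7)
  3. pour(A -> C) -> (A=4 B=0 C=9)
  4. pour(C -> B) -> (A=4 B=7 C=2)
  5. pour(B -> A) -> (A=6 B=5 C=2)
  6. empty(A) -> (A=0 B=5 C=2)
  7. pour(B -> A) -> (A=5 B=0 C=2)
  8. pour(C -> B) -> (A=5 B=2 C=0)
Target reached → yes.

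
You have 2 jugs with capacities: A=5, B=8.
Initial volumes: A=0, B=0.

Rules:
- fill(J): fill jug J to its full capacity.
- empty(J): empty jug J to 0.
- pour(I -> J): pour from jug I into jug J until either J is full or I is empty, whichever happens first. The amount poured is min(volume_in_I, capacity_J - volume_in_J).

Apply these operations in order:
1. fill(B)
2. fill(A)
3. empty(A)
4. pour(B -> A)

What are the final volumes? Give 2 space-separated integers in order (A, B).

Step 1: fill(B) -> (A=0 B=8)
Step 2: fill(A) -> (A=5 B=8)
Step 3: empty(A) -> (A=0 B=8)
Step 4: pour(B -> A) -> (A=5 B=3)

Answer: 5 3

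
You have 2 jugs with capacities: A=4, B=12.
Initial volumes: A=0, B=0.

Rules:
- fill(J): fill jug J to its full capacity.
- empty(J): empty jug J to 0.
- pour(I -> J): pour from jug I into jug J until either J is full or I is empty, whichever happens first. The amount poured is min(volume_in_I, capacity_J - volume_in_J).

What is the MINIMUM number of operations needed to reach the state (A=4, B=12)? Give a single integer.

BFS from (A=0, B=0). One shortest path:
  1. fill(A) -> (A=4 B=0)
  2. fill(B) -> (A=4 B=12)
Reached target in 2 moves.

Answer: 2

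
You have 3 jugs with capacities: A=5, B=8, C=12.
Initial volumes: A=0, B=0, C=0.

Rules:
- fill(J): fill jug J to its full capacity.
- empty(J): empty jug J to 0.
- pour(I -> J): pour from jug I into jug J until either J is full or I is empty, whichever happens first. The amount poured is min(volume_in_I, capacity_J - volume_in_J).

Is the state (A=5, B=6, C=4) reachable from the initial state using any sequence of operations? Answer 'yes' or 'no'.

Answer: yes

Derivation:
BFS from (A=0, B=0, C=0):
  1. fill(B) -> (A=0 B=8 C=0)
  2. fill(C) -> (A=0 B=8 C=12)
  3. pour(B -> A) -> (A=5 B=3 C=12)
  4. empty(A) -> (A=0 B=3 C=12)
  5. pour(B -> A) -> (A=3 B=0 C=12)
  6. pour(C -> B) -> (A=3 B=8 C=4)
  7. pour(B -> A) -> (A=5 B=6 C=4)
Target reached → yes.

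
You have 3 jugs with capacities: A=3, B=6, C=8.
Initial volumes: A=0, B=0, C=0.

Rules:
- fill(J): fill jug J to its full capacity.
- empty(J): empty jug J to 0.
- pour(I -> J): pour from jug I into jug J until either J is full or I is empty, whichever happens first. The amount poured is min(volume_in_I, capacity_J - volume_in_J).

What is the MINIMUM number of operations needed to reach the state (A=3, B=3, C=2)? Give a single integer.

BFS from (A=0, B=0, C=0). One shortest path:
  1. fill(C) -> (A=0 B=0 C=8)
  2. pour(C -> B) -> (A=0 B=6 C=2)
  3. pour(B -> A) -> (A=3 B=3 C=2)
Reached target in 3 moves.

Answer: 3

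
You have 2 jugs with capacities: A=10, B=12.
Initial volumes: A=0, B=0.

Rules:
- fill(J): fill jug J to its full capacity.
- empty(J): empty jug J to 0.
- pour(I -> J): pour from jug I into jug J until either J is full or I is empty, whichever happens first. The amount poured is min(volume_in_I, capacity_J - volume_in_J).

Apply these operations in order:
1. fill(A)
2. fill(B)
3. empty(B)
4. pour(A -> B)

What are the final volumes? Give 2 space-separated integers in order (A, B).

Step 1: fill(A) -> (A=10 B=0)
Step 2: fill(B) -> (A=10 B=12)
Step 3: empty(B) -> (A=10 B=0)
Step 4: pour(A -> B) -> (A=0 B=10)

Answer: 0 10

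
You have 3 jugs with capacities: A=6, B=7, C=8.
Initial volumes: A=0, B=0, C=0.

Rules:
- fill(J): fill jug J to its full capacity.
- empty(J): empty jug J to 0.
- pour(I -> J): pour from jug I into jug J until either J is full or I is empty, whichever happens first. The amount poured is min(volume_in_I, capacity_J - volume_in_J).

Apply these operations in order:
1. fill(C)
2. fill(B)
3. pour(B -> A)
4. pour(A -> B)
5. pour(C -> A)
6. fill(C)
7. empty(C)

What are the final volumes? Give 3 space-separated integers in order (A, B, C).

Answer: 6 7 0

Derivation:
Step 1: fill(C) -> (A=0 B=0 C=8)
Step 2: fill(B) -> (A=0 B=7 C=8)
Step 3: pour(B -> A) -> (A=6 B=1 C=8)
Step 4: pour(A -> B) -> (A=0 B=7 C=8)
Step 5: pour(C -> A) -> (A=6 B=7 C=2)
Step 6: fill(C) -> (A=6 B=7 C=8)
Step 7: empty(C) -> (A=6 B=7 C=0)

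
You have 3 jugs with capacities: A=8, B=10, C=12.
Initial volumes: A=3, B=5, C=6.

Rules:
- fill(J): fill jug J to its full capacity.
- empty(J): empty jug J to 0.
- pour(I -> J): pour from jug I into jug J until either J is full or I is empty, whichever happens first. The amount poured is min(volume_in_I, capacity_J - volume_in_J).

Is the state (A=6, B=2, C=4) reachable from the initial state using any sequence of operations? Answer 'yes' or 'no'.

Answer: no

Derivation:
BFS explored all 595 reachable states.
Reachable set includes: (0,0,0), (0,0,1), (0,0,2), (0,0,3), (0,0,4), (0,0,5), (0,0,6), (0,0,7), (0,0,8), (0,0,9), (0,0,10), (0,0,11) ...
Target (A=6, B=2, C=4) not in reachable set → no.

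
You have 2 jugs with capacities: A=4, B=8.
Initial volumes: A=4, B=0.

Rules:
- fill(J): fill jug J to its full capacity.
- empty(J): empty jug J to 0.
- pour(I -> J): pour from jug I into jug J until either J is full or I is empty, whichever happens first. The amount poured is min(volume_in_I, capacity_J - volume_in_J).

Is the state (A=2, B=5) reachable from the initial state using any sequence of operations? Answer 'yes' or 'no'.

Answer: no

Derivation:
BFS explored all 6 reachable states.
Reachable set includes: (0,0), (0,4), (0,8), (4,0), (4,4), (4,8)
Target (A=2, B=5) not in reachable set → no.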